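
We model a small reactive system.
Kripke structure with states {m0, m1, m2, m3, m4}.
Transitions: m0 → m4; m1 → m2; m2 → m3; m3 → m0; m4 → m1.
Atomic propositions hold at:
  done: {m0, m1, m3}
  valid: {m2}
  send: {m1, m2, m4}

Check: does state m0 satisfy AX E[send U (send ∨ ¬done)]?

Yes

Sat(¬done) = {m2, m4}
Sat(send ∨ ¬done) = {m1, m2, m4}
E[send U (send ∨ ¬done)]: least fixpoint, start Z0 = Sat((send ∨ ¬done)) = {m1, m2, m4}, add states in Sat(send) with some successor in Z. Already a fixed point.
Sat(E[send U (send ∨ ¬done)]) = {m1, m2, m4}
Sat(AX E[send U (send ∨ ¬done)]) = {s : every successor in {m1, m2, m4}} = {m0, m1, m4}
m0 ∈ Sat(AX E[send U (send ∨ ¬done)]) = {m0, m1, m4}, so the formula holds at m0.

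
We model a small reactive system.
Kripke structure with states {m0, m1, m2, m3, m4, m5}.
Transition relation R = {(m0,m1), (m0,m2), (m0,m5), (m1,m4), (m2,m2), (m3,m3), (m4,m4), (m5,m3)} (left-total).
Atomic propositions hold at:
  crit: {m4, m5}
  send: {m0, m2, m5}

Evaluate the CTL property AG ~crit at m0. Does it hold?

Sat(~crit) = {m0, m1, m2, m3}
AG ~crit: greatest fixpoint, start Z0 = {m0, m1, m2, m3}, keep only states in Sat with every successor in Z. Z1 = {m2, m3}; fixed.
Sat(AG ~crit) = {m2, m3}
m0 ∉ Sat(AG ~crit) = {m2, m3}, so the formula does not hold at m0.

No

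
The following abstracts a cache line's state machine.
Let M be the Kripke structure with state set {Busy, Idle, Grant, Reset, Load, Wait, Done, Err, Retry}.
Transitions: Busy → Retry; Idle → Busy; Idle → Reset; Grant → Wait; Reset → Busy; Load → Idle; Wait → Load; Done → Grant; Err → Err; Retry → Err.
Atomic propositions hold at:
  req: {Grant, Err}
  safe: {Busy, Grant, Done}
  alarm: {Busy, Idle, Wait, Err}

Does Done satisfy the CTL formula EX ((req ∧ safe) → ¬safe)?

Sat(req ∧ safe) = {Grant}
Sat(¬safe) = {Idle, Reset, Load, Wait, Err, Retry}
Sat((req ∧ safe) → ¬safe) = {Busy, Idle, Reset, Load, Wait, Done, Err, Retry}
Sat(EX ((req ∧ safe) → ¬safe)) = {s : some successor in {Busy, Idle, Reset, Load, Wait, Done, Err, Retry}} = {Busy, Idle, Grant, Reset, Load, Wait, Err, Retry}
Done ∉ Sat(EX ((req ∧ safe) → ¬safe)) = {Busy, Idle, Grant, Reset, Load, Wait, Err, Retry}, so the formula does not hold at Done.

No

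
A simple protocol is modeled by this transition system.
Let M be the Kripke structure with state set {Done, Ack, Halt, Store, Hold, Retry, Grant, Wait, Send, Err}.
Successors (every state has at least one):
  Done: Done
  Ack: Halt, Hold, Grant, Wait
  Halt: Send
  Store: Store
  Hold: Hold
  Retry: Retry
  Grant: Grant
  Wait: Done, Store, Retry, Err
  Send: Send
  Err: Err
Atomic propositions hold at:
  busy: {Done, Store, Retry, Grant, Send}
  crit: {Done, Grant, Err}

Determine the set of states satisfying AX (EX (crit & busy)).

Sat(crit & busy) = {Done, Grant}
Sat(EX (crit & busy)) = {s : some successor in {Done, Grant}} = {Done, Ack, Grant, Wait}
Sat(AX (EX (crit & busy))) = {s : every successor in {Done, Ack, Grant, Wait}} = {Done, Grant}

{Done, Grant}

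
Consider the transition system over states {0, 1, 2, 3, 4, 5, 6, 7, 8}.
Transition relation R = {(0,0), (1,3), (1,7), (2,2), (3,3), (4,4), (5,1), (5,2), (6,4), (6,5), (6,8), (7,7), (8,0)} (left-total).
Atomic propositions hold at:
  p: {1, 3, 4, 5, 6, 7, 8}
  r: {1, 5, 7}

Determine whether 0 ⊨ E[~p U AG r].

No

Sat(~p) = {0, 2}
AG r: greatest fixpoint, start Z0 = {1, 5, 7}, keep only states in Sat with every successor in Z. Z1 = {7}; fixed.
Sat(AG r) = {7}
E[~p U AG r]: least fixpoint, start Z0 = Sat(AG r) = {7}, add states in Sat(~p) with some successor in Z. Already a fixed point.
Sat(E[~p U AG r]) = {7}
0 ∉ Sat(E[~p U AG r]) = {7}, so the formula does not hold at 0.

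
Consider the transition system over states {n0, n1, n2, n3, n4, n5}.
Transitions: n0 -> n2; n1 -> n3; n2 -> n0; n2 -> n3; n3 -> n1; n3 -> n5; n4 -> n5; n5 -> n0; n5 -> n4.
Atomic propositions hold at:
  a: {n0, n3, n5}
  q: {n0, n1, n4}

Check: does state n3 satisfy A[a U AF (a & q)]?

Sat(a & q) = {n0}
AF (a & q): least fixpoint, start Z0 = {n0}, add states with every successor in Z. Already a fixed point.
Sat(AF (a & q)) = {n0}
A[a U AF (a & q)]: least fixpoint, start Z0 = Sat(AF (a & q)) = {n0}, add states in Sat(a) with every successor in Z. Already a fixed point.
Sat(A[a U AF (a & q)]) = {n0}
n3 ∉ Sat(A[a U AF (a & q)]) = {n0}, so the formula does not hold at n3.

No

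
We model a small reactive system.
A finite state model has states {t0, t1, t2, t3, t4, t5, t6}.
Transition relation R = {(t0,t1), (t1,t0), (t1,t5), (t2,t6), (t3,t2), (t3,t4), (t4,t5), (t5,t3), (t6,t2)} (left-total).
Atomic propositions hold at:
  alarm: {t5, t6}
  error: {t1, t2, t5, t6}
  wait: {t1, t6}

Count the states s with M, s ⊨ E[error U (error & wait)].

Sat(error & wait) = {t1, t6}
E[error U (error & wait)]: least fixpoint, start Z0 = Sat((error & wait)) = {t1, t6}, add states in Sat(error) with some successor in Z. Z1 = {t1, t2, t6}; fixed.
Sat(E[error U (error & wait)]) = {t1, t2, t6}
|Sat(E[error U (error & wait)])| = |{t1, t2, t6}| = 3.

3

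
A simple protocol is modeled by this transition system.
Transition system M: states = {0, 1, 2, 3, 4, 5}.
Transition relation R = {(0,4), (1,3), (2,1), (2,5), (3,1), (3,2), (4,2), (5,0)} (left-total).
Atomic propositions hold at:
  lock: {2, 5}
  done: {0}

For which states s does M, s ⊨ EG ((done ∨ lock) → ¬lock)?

{1, 3}

Sat(done ∨ lock) = {0, 2, 5}
Sat(¬lock) = {0, 1, 3, 4}
Sat((done ∨ lock) → ¬lock) = {0, 1, 3, 4}
EG ((done ∨ lock) → ¬lock): greatest fixpoint, start Z0 = {0, 1, 3, 4}, keep only states in Sat with some successor in Z. Z1 = {0, 1, 3}; Z2 = {1, 3}; fixed.
Sat(EG ((done ∨ lock) → ¬lock)) = {1, 3}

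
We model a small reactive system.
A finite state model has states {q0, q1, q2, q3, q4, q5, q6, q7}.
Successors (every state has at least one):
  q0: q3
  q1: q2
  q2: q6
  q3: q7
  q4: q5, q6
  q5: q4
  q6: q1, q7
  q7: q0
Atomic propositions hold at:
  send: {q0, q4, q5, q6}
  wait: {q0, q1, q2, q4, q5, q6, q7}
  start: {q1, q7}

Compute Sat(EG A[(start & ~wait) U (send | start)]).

Sat(~wait) = {q3}
Sat(start & ~wait) = ∅
Sat(send | start) = {q0, q1, q4, q5, q6, q7}
A[(start & ~wait) U (send | start)]: least fixpoint, start Z0 = Sat((send | start)) = {q0, q1, q4, q5, q6, q7}, add states in Sat(start & ~wait) with every successor in Z. Already a fixed point.
Sat(A[(start & ~wait) U (send | start)]) = {q0, q1, q4, q5, q6, q7}
EG A[(start & ~wait) U (send | start)]: greatest fixpoint, start Z0 = {q0, q1, q4, q5, q6, q7}, keep only states in Sat with some successor in Z. Z1 = {q4, q5, q6, q7}; Z2 = {q4, q5, q6}; Z3 = {q4, q5}; fixed.
Sat(EG A[(start & ~wait) U (send | start)]) = {q4, q5}

{q4, q5}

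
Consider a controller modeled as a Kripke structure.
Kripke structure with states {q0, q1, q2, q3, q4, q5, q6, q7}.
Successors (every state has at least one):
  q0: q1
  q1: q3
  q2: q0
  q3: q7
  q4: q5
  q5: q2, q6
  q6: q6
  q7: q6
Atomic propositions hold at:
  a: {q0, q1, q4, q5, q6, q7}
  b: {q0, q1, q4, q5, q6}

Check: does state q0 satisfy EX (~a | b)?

Yes

Sat(~a) = {q2, q3}
Sat(~a | b) = {q0, q1, q2, q3, q4, q5, q6}
Sat(EX (~a | b)) = {s : some successor in {q0, q1, q2, q3, q4, q5, q6}} = {q0, q1, q2, q4, q5, q6, q7}
q0 ∈ Sat(EX (~a | b)) = {q0, q1, q2, q4, q5, q6, q7}, so the formula holds at q0.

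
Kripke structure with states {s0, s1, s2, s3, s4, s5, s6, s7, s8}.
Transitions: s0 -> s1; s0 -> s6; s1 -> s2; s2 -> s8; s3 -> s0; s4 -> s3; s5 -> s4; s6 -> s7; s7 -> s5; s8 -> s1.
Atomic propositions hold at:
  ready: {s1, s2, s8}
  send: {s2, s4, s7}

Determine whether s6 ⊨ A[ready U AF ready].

AF ready: least fixpoint, start Z0 = {s1, s2, s8}, add states with every successor in Z. Already a fixed point.
Sat(AF ready) = {s1, s2, s8}
A[ready U AF ready]: least fixpoint, start Z0 = Sat(AF ready) = {s1, s2, s8}, add states in Sat(ready) with every successor in Z. Already a fixed point.
Sat(A[ready U AF ready]) = {s1, s2, s8}
s6 ∉ Sat(A[ready U AF ready]) = {s1, s2, s8}, so the formula does not hold at s6.

No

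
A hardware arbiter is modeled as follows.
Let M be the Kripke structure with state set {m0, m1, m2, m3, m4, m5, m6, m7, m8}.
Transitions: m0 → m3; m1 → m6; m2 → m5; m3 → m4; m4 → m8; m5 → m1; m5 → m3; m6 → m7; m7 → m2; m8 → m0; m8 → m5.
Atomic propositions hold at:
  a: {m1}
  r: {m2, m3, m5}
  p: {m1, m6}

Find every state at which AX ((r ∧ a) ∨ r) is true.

{m0, m2, m7}

Sat(r ∧ a) = ∅
Sat((r ∧ a) ∨ r) = {m2, m3, m5}
Sat(AX ((r ∧ a) ∨ r)) = {s : every successor in {m2, m3, m5}} = {m0, m2, m7}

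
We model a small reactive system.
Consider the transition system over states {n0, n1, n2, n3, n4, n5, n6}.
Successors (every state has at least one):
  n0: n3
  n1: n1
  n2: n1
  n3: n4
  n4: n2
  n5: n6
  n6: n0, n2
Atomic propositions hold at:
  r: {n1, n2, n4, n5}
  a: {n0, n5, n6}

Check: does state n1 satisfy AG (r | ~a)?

Yes

Sat(~a) = {n1, n2, n3, n4}
Sat(r | ~a) = {n1, n2, n3, n4, n5}
AG (r | ~a): greatest fixpoint, start Z0 = {n1, n2, n3, n4, n5}, keep only states in Sat with every successor in Z. Z1 = {n1, n2, n3, n4}; fixed.
Sat(AG (r | ~a)) = {n1, n2, n3, n4}
n1 ∈ Sat(AG (r | ~a)) = {n1, n2, n3, n4}, so the formula holds at n1.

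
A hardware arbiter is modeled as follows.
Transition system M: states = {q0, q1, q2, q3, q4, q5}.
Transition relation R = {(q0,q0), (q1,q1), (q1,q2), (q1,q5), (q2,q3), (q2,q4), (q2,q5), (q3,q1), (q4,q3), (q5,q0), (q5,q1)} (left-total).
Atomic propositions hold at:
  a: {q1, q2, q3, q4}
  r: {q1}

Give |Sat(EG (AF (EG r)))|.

3

EG r: greatest fixpoint, start Z0 = {q1}, keep only states in Sat with some successor in Z. Already a fixed point.
Sat(EG r) = {q1}
AF (EG r): least fixpoint, start Z0 = {q1}, add states with every successor in Z. Z1 = {q1, q3}; Z2 = {q1, q3, q4}; fixed.
Sat(AF (EG r)) = {q1, q3, q4}
EG (AF (EG r)): greatest fixpoint, start Z0 = {q1, q3, q4}, keep only states in Sat with some successor in Z. Already a fixed point.
Sat(EG (AF (EG r))) = {q1, q3, q4}
|Sat(EG (AF (EG r)))| = |{q1, q3, q4}| = 3.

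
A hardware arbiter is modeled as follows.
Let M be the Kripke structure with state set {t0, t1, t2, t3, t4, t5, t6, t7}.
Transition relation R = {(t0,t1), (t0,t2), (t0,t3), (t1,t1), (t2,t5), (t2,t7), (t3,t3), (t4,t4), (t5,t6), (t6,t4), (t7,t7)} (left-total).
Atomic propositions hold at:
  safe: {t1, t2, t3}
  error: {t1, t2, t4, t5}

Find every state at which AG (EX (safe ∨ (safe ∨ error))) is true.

{t1, t3, t4, t6}

Sat(safe ∨ error) = {t1, t2, t3, t4, t5}
Sat(safe ∨ (safe ∨ error)) = {t1, t2, t3, t4, t5}
Sat(EX (safe ∨ (safe ∨ error))) = {s : some successor in {t1, t2, t3, t4, t5}} = {t0, t1, t2, t3, t4, t6}
AG (EX (safe ∨ (safe ∨ error))): greatest fixpoint, start Z0 = {t0, t1, t2, t3, t4, t6}, keep only states in Sat with every successor in Z. Z1 = {t0, t1, t3, t4, t6}; Z2 = {t1, t3, t4, t6}; fixed.
Sat(AG (EX (safe ∨ (safe ∨ error)))) = {t1, t3, t4, t6}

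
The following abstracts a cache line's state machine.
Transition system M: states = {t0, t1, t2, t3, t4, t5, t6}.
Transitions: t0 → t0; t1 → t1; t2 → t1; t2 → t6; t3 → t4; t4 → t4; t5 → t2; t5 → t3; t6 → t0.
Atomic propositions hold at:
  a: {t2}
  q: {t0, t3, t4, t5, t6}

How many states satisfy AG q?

4

AG q: greatest fixpoint, start Z0 = {t0, t3, t4, t5, t6}, keep only states in Sat with every successor in Z. Z1 = {t0, t3, t4, t6}; fixed.
Sat(AG q) = {t0, t3, t4, t6}
|Sat(AG q)| = |{t0, t3, t4, t6}| = 4.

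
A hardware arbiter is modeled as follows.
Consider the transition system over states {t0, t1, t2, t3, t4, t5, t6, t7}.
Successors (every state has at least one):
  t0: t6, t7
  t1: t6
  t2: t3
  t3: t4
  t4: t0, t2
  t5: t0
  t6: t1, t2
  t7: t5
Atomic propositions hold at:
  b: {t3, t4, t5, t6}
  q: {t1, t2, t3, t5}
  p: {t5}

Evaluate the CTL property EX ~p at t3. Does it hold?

Sat(~p) = {t0, t1, t2, t3, t4, t6, t7}
Sat(EX ~p) = {s : some successor in {t0, t1, t2, t3, t4, t6, t7}} = {t0, t1, t2, t3, t4, t5, t6}
t3 ∈ Sat(EX ~p) = {t0, t1, t2, t3, t4, t5, t6}, so the formula holds at t3.

Yes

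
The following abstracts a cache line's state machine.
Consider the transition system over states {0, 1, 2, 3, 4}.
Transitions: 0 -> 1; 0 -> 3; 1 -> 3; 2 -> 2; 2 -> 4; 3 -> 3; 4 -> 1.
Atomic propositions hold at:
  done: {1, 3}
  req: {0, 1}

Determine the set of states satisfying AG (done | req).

{0, 1, 3}

Sat(done | req) = {0, 1, 3}
AG (done | req): greatest fixpoint, start Z0 = {0, 1, 3}, keep only states in Sat with every successor in Z. Already a fixed point.
Sat(AG (done | req)) = {0, 1, 3}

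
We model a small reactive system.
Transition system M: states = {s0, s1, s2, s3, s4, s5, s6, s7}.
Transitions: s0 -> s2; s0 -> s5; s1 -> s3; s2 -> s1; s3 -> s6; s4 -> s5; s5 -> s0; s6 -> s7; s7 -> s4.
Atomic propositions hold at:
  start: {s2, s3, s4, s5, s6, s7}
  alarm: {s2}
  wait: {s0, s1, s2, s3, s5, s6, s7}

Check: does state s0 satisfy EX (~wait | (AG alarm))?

Sat(~wait) = {s4}
AG alarm: greatest fixpoint, start Z0 = {s2}, keep only states in Sat with every successor in Z. Z1 = ∅; fixed.
Sat(AG alarm) = ∅
Sat(~wait | (AG alarm)) = {s4}
Sat(EX (~wait | (AG alarm))) = {s : some successor in {s4}} = {s7}
s0 ∉ Sat(EX (~wait | (AG alarm))) = {s7}, so the formula does not hold at s0.

No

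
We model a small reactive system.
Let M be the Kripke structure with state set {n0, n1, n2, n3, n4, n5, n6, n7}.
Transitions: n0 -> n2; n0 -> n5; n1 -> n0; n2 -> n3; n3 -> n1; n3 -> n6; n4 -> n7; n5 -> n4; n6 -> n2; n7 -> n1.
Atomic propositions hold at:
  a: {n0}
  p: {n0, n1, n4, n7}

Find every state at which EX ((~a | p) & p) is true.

{n1, n3, n4, n5, n7}

Sat(~a) = {n1, n2, n3, n4, n5, n6, n7}
Sat(~a | p) = {n0, n1, n2, n3, n4, n5, n6, n7}
Sat((~a | p) & p) = {n0, n1, n4, n7}
Sat(EX ((~a | p) & p)) = {s : some successor in {n0, n1, n4, n7}} = {n1, n3, n4, n5, n7}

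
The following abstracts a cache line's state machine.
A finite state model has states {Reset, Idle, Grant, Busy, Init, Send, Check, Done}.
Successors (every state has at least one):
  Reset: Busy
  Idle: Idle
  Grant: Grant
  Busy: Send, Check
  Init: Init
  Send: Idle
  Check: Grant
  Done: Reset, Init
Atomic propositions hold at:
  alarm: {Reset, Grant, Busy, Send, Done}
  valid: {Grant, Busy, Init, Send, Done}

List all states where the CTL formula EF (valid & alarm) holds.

Sat(valid & alarm) = {Grant, Busy, Send, Done}
EF (valid & alarm): least fixpoint, start Z0 = {Grant, Busy, Send, Done}, add states with some successor in Z. Z1 = {Reset, Grant, Busy, Send, Check, Done}; fixed.
Sat(EF (valid & alarm)) = {Reset, Grant, Busy, Send, Check, Done}

{Reset, Grant, Busy, Send, Check, Done}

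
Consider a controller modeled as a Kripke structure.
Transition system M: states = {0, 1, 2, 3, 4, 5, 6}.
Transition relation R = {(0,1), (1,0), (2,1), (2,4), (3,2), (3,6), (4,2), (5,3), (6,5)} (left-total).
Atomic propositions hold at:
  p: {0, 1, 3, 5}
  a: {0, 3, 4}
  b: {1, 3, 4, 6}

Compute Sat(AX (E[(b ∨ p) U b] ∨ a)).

Sat(b ∨ p) = {0, 1, 3, 4, 5, 6}
E[(b ∨ p) U b]: least fixpoint, start Z0 = Sat(b) = {1, 3, 4, 6}, add states in Sat(b ∨ p) with some successor in Z. Z1 = {0, 1, 3, 4, 5, 6}; fixed.
Sat(E[(b ∨ p) U b]) = {0, 1, 3, 4, 5, 6}
Sat(E[(b ∨ p) U b] ∨ a) = {0, 1, 3, 4, 5, 6}
Sat(AX (E[(b ∨ p) U b] ∨ a)) = {s : every successor in {0, 1, 3, 4, 5, 6}} = {0, 1, 2, 5, 6}

{0, 1, 2, 5, 6}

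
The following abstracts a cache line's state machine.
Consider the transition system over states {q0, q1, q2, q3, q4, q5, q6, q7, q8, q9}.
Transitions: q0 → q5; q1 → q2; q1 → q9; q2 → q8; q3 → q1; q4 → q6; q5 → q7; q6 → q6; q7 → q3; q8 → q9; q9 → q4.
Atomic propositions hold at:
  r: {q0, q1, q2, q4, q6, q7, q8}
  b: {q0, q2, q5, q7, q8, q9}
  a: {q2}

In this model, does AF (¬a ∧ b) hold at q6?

Sat(¬a) = {q0, q1, q3, q4, q5, q6, q7, q8, q9}
Sat(¬a ∧ b) = {q0, q5, q7, q8, q9}
AF (¬a ∧ b): least fixpoint, start Z0 = {q0, q5, q7, q8, q9}, add states with every successor in Z. Z1 = {q0, q2, q5, q7, q8, q9}; Z2 = {q0, q1, q2, q5, q7, q8, q9}; Z3 = {q0, q1, q2, q3, q5, q7, q8, q9}; fixed.
Sat(AF (¬a ∧ b)) = {q0, q1, q2, q3, q5, q7, q8, q9}
q6 ∉ Sat(AF (¬a ∧ b)) = {q0, q1, q2, q3, q5, q7, q8, q9}, so the formula does not hold at q6.

No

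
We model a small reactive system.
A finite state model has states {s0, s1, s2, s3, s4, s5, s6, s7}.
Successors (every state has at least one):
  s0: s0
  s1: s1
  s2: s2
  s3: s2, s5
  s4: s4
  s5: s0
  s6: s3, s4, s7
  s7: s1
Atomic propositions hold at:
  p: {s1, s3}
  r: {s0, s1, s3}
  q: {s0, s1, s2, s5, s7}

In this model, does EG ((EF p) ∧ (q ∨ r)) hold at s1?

Yes

EF p: least fixpoint, start Z0 = {s1, s3}, add states with some successor in Z. Z1 = {s1, s3, s6, s7}; fixed.
Sat(EF p) = {s1, s3, s6, s7}
Sat(q ∨ r) = {s0, s1, s2, s3, s5, s7}
Sat((EF p) ∧ (q ∨ r)) = {s1, s3, s7}
EG ((EF p) ∧ (q ∨ r)): greatest fixpoint, start Z0 = {s1, s3, s7}, keep only states in Sat with some successor in Z. Z1 = {s1, s7}; fixed.
Sat(EG ((EF p) ∧ (q ∨ r))) = {s1, s7}
s1 ∈ Sat(EG ((EF p) ∧ (q ∨ r))) = {s1, s7}, so the formula holds at s1.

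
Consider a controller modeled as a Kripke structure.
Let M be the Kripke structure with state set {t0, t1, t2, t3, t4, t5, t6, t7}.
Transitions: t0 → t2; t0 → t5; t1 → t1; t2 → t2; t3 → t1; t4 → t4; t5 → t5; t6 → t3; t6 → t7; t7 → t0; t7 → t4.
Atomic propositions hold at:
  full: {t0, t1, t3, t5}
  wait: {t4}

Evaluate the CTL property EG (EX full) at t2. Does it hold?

Sat(EX full) = {s : some successor in {t0, t1, t3, t5}} = {t0, t1, t3, t5, t6, t7}
EG (EX full): greatest fixpoint, start Z0 = {t0, t1, t3, t5, t6, t7}, keep only states in Sat with some successor in Z. Already a fixed point.
Sat(EG (EX full)) = {t0, t1, t3, t5, t6, t7}
t2 ∉ Sat(EG (EX full)) = {t0, t1, t3, t5, t6, t7}, so the formula does not hold at t2.

No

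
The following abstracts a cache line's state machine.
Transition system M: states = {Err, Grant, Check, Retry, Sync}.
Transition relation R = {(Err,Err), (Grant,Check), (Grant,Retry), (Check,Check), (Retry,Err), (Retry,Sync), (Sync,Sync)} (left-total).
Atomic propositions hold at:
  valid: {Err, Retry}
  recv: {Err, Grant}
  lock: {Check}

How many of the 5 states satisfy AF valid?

2

AF valid: least fixpoint, start Z0 = {Err, Retry}, add states with every successor in Z. Already a fixed point.
Sat(AF valid) = {Err, Retry}
|Sat(AF valid)| = |{Err, Retry}| = 2.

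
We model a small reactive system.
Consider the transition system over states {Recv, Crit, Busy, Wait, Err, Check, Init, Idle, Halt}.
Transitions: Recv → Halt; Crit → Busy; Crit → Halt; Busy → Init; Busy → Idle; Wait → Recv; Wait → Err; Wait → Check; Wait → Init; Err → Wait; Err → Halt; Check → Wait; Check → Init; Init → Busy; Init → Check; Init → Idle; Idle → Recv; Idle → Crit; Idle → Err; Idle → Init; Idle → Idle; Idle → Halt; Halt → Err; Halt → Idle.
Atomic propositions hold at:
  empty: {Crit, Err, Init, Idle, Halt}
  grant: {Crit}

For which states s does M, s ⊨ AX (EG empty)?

{Recv, Busy, Halt}

EG empty: greatest fixpoint, start Z0 = {Crit, Err, Init, Idle, Halt}, keep only states in Sat with some successor in Z. Already a fixed point.
Sat(EG empty) = {Crit, Err, Init, Idle, Halt}
Sat(AX (EG empty)) = {s : every successor in {Crit, Err, Init, Idle, Halt}} = {Recv, Busy, Halt}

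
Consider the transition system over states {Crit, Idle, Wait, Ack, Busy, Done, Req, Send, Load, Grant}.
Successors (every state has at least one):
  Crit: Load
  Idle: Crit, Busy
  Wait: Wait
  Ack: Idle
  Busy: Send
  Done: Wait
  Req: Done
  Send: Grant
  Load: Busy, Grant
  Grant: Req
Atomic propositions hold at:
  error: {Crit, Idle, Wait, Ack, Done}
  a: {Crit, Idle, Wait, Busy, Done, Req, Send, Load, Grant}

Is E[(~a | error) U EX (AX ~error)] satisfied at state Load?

Yes

Sat(~a) = {Ack}
Sat(~a | error) = {Crit, Idle, Wait, Ack, Done}
Sat(~error) = {Busy, Req, Send, Load, Grant}
Sat(AX ~error) = {s : every successor in {Busy, Req, Send, Load, Grant}} = {Crit, Busy, Send, Load, Grant}
Sat(EX (AX ~error)) = {s : some successor in {Crit, Busy, Send, Load, Grant}} = {Crit, Idle, Busy, Send, Load}
E[(~a | error) U EX (AX ~error)]: least fixpoint, start Z0 = Sat(EX (AX ~error)) = {Crit, Idle, Busy, Send, Load}, add states in Sat(~a | error) with some successor in Z. Z1 = {Crit, Idle, Ack, Busy, Send, Load}; fixed.
Sat(E[(~a | error) U EX (AX ~error)]) = {Crit, Idle, Ack, Busy, Send, Load}
Load ∈ Sat(E[(~a | error) U EX (AX ~error)]) = {Crit, Idle, Ack, Busy, Send, Load}, so the formula holds at Load.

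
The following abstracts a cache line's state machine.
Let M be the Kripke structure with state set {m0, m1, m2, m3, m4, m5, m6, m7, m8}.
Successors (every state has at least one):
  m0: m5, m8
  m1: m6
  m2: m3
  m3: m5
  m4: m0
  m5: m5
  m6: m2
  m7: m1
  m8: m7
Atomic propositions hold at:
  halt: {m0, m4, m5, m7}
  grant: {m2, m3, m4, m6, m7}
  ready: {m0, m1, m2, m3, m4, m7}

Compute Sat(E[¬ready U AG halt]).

{m5}

Sat(¬ready) = {m5, m6, m8}
AG halt: greatest fixpoint, start Z0 = {m0, m4, m5, m7}, keep only states in Sat with every successor in Z. Z1 = {m4, m5}; Z2 = {m5}; fixed.
Sat(AG halt) = {m5}
E[¬ready U AG halt]: least fixpoint, start Z0 = Sat(AG halt) = {m5}, add states in Sat(¬ready) with some successor in Z. Already a fixed point.
Sat(E[¬ready U AG halt]) = {m5}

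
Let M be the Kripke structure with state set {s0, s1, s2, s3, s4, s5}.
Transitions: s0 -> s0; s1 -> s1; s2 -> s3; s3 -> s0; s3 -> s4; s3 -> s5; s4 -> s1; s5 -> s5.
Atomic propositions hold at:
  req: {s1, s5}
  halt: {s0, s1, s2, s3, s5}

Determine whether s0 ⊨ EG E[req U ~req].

Yes

Sat(~req) = {s0, s2, s3, s4}
E[req U ~req]: least fixpoint, start Z0 = Sat(~req) = {s0, s2, s3, s4}, add states in Sat(req) with some successor in Z. Already a fixed point.
Sat(E[req U ~req]) = {s0, s2, s3, s4}
EG E[req U ~req]: greatest fixpoint, start Z0 = {s0, s2, s3, s4}, keep only states in Sat with some successor in Z. Z1 = {s0, s2, s3}; fixed.
Sat(EG E[req U ~req]) = {s0, s2, s3}
s0 ∈ Sat(EG E[req U ~req]) = {s0, s2, s3}, so the formula holds at s0.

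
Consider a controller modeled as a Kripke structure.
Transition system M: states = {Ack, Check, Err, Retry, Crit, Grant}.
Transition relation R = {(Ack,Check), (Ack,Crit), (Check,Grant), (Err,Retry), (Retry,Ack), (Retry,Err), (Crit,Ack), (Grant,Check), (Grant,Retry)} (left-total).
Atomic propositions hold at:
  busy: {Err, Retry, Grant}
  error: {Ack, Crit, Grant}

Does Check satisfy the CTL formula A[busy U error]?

No

A[busy U error]: least fixpoint, start Z0 = Sat(error) = {Ack, Crit, Grant}, add states in Sat(busy) with every successor in Z. Already a fixed point.
Sat(A[busy U error]) = {Ack, Crit, Grant}
Check ∉ Sat(A[busy U error]) = {Ack, Crit, Grant}, so the formula does not hold at Check.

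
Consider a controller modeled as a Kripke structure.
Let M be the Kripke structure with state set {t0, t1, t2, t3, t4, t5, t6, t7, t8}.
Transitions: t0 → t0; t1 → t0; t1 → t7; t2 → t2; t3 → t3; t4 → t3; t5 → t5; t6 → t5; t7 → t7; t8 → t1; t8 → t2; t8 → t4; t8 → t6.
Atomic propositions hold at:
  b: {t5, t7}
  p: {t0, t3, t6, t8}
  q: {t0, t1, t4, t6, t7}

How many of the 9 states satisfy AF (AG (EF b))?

3

EF b: least fixpoint, start Z0 = {t5, t7}, add states with some successor in Z. Z1 = {t1, t5, t6, t7}; Z2 = {t1, t5, t6, t7, t8}; fixed.
Sat(EF b) = {t1, t5, t6, t7, t8}
AG (EF b): greatest fixpoint, start Z0 = {t1, t5, t6, t7, t8}, keep only states in Sat with every successor in Z. Z1 = {t5, t6, t7}; fixed.
Sat(AG (EF b)) = {t5, t6, t7}
AF (AG (EF b)): least fixpoint, start Z0 = {t5, t6, t7}, add states with every successor in Z. Already a fixed point.
Sat(AF (AG (EF b))) = {t5, t6, t7}
|Sat(AF (AG (EF b)))| = |{t5, t6, t7}| = 3.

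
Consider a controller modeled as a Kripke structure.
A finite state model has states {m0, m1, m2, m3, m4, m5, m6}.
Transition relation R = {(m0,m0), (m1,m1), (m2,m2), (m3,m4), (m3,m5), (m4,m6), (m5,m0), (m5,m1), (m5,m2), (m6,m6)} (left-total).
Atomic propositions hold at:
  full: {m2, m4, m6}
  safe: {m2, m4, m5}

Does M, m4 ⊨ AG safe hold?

AG safe: greatest fixpoint, start Z0 = {m2, m4, m5}, keep only states in Sat with every successor in Z. Z1 = {m2}; fixed.
Sat(AG safe) = {m2}
m4 ∉ Sat(AG safe) = {m2}, so the formula does not hold at m4.

No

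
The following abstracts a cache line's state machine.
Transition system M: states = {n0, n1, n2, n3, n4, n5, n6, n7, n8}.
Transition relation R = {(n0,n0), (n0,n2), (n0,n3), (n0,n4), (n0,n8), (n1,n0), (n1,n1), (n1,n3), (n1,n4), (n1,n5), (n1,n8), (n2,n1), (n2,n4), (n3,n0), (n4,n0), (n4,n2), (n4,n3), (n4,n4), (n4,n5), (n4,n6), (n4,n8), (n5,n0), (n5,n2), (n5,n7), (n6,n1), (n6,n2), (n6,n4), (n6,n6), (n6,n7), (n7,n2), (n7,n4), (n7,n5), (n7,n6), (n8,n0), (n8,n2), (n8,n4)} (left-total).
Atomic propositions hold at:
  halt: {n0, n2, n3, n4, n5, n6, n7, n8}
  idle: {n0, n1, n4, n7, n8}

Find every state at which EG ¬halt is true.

Sat(¬halt) = {n1}
EG ¬halt: greatest fixpoint, start Z0 = {n1}, keep only states in Sat with some successor in Z. Already a fixed point.
Sat(EG ¬halt) = {n1}

{n1}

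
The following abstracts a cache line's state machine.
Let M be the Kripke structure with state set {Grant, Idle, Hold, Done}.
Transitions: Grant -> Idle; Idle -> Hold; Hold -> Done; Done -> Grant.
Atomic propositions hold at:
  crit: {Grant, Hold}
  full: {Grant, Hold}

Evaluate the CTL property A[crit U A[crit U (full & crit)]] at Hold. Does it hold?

Yes

Sat(full & crit) = {Grant, Hold}
A[crit U (full & crit)]: least fixpoint, start Z0 = Sat((full & crit)) = {Grant, Hold}, add states in Sat(crit) with every successor in Z. Already a fixed point.
Sat(A[crit U (full & crit)]) = {Grant, Hold}
A[crit U A[crit U (full & crit)]]: least fixpoint, start Z0 = Sat(A[crit U (full & crit)]) = {Grant, Hold}, add states in Sat(crit) with every successor in Z. Already a fixed point.
Sat(A[crit U A[crit U (full & crit)]]) = {Grant, Hold}
Hold ∈ Sat(A[crit U A[crit U (full & crit)]]) = {Grant, Hold}, so the formula holds at Hold.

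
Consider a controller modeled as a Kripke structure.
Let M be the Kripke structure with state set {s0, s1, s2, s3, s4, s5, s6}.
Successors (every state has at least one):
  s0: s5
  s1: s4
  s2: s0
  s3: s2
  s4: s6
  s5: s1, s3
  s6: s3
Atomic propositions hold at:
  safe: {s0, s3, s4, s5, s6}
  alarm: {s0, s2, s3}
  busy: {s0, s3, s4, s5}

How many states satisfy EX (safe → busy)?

Sat(safe → busy) = {s0, s1, s2, s3, s4, s5}
Sat(EX (safe → busy)) = {s : some successor in {s0, s1, s2, s3, s4, s5}} = {s0, s1, s2, s3, s5, s6}
|Sat(EX (safe → busy))| = |{s0, s1, s2, s3, s5, s6}| = 6.

6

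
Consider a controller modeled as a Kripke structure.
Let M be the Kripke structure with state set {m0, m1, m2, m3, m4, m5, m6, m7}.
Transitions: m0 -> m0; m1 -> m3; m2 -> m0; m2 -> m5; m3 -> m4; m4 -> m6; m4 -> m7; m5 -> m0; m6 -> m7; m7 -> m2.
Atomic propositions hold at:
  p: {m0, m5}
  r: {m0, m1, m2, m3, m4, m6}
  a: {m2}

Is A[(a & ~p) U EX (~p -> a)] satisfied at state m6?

No

Sat(~p) = {m1, m2, m3, m4, m6, m7}
Sat(a & ~p) = {m2}
Sat(~p -> a) = {m0, m2, m5}
Sat(EX (~p -> a)) = {s : some successor in {m0, m2, m5}} = {m0, m2, m5, m7}
A[(a & ~p) U EX (~p -> a)]: least fixpoint, start Z0 = Sat(EX (~p -> a)) = {m0, m2, m5, m7}, add states in Sat(a & ~p) with every successor in Z. Already a fixed point.
Sat(A[(a & ~p) U EX (~p -> a)]) = {m0, m2, m5, m7}
m6 ∉ Sat(A[(a & ~p) U EX (~p -> a)]) = {m0, m2, m5, m7}, so the formula does not hold at m6.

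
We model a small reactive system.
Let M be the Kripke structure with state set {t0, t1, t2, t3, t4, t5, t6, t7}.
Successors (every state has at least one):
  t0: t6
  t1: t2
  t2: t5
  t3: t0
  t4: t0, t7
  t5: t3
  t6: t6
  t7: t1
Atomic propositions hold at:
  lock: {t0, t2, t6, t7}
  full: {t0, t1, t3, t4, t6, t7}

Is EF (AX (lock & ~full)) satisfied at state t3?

Sat(~full) = {t2, t5}
Sat(lock & ~full) = {t2}
Sat(AX (lock & ~full)) = {s : every successor in {t2}} = {t1}
EF (AX (lock & ~full)): least fixpoint, start Z0 = {t1}, add states with some successor in Z. Z1 = {t1, t7}; Z2 = {t1, t4, t7}; fixed.
Sat(EF (AX (lock & ~full))) = {t1, t4, t7}
t3 ∉ Sat(EF (AX (lock & ~full))) = {t1, t4, t7}, so the formula does not hold at t3.

No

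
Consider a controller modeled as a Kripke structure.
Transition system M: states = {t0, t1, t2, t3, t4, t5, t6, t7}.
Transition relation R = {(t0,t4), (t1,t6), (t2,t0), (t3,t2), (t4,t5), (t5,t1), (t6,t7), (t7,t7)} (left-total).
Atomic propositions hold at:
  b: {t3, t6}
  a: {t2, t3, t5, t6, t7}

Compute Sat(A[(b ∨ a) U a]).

Sat(b ∨ a) = {t2, t3, t5, t6, t7}
A[(b ∨ a) U a]: least fixpoint, start Z0 = Sat(a) = {t2, t3, t5, t6, t7}, add states in Sat(b ∨ a) with every successor in Z. Already a fixed point.
Sat(A[(b ∨ a) U a]) = {t2, t3, t5, t6, t7}

{t2, t3, t5, t6, t7}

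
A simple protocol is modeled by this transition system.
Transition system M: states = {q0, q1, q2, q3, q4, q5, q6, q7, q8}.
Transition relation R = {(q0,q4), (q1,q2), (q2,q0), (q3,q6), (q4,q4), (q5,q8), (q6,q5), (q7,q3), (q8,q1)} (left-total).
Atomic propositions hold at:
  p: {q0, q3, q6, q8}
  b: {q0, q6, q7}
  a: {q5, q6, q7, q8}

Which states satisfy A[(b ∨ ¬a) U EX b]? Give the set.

{q1, q2, q3, q7}

Sat(¬a) = {q0, q1, q2, q3, q4}
Sat(b ∨ ¬a) = {q0, q1, q2, q3, q4, q6, q7}
Sat(EX b) = {s : some successor in {q0, q6, q7}} = {q2, q3}
A[(b ∨ ¬a) U EX b]: least fixpoint, start Z0 = Sat(EX b) = {q2, q3}, add states in Sat(b ∨ ¬a) with every successor in Z. Z1 = {q1, q2, q3, q7}; fixed.
Sat(A[(b ∨ ¬a) U EX b]) = {q1, q2, q3, q7}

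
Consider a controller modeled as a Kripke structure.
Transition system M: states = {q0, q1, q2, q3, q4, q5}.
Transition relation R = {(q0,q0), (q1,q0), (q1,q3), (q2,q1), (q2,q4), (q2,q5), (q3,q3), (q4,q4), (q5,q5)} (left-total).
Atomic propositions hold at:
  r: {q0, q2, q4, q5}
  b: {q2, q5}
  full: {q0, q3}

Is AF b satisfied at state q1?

AF b: least fixpoint, start Z0 = {q2, q5}, add states with every successor in Z. Already a fixed point.
Sat(AF b) = {q2, q5}
q1 ∉ Sat(AF b) = {q2, q5}, so the formula does not hold at q1.

No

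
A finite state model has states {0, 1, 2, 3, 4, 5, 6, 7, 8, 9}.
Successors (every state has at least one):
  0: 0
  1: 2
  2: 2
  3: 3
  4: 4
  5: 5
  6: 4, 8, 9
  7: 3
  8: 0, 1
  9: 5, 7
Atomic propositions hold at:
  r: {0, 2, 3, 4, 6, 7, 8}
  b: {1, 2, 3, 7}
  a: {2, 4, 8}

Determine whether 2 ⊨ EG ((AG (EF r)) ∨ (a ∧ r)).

EF r: least fixpoint, start Z0 = {0, 2, 3, 4, 6, 7, 8}, add states with some successor in Z. Z1 = {0, 1, 2, 3, 4, 6, 7, 8, 9}; fixed.
Sat(EF r) = {0, 1, 2, 3, 4, 6, 7, 8, 9}
AG (EF r): greatest fixpoint, start Z0 = {0, 1, 2, 3, 4, 6, 7, 8, 9}, keep only states in Sat with every successor in Z. Z1 = {0, 1, 2, 3, 4, 6, 7, 8}; Z2 = {0, 1, 2, 3, 4, 7, 8}; fixed.
Sat(AG (EF r)) = {0, 1, 2, 3, 4, 7, 8}
Sat(a ∧ r) = {2, 4, 8}
Sat((AG (EF r)) ∨ (a ∧ r)) = {0, 1, 2, 3, 4, 7, 8}
EG ((AG (EF r)) ∨ (a ∧ r)): greatest fixpoint, start Z0 = {0, 1, 2, 3, 4, 7, 8}, keep only states in Sat with some successor in Z. Already a fixed point.
Sat(EG ((AG (EF r)) ∨ (a ∧ r))) = {0, 1, 2, 3, 4, 7, 8}
2 ∈ Sat(EG ((AG (EF r)) ∨ (a ∧ r))) = {0, 1, 2, 3, 4, 7, 8}, so the formula holds at 2.

Yes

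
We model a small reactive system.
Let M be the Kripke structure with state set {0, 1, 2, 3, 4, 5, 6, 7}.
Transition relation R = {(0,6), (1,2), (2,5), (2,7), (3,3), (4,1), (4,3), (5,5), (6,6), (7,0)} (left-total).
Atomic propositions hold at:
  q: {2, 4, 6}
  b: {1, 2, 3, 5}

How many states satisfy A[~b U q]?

Sat(~b) = {0, 4, 6, 7}
A[~b U q]: least fixpoint, start Z0 = Sat(q) = {2, 4, 6}, add states in Sat(~b) with every successor in Z. Z1 = {0, 2, 4, 6}; Z2 = {0, 2, 4, 6, 7}; fixed.
Sat(A[~b U q]) = {0, 2, 4, 6, 7}
|Sat(A[~b U q])| = |{0, 2, 4, 6, 7}| = 5.

5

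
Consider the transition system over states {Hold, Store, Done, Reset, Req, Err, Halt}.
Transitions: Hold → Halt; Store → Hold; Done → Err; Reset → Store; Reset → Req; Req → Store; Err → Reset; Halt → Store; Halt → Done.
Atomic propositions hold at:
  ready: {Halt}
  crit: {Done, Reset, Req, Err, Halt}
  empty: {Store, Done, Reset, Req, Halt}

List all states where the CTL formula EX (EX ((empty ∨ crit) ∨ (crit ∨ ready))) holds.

Sat(empty ∨ crit) = {Store, Done, Reset, Req, Err, Halt}
Sat(crit ∨ ready) = {Done, Reset, Req, Err, Halt}
Sat((empty ∨ crit) ∨ (crit ∨ ready)) = {Store, Done, Reset, Req, Err, Halt}
Sat(EX ((empty ∨ crit) ∨ (crit ∨ ready))) = {s : some successor in {Store, Done, Reset, Req, Err, Halt}} = {Hold, Done, Reset, Req, Err, Halt}
Sat(EX (EX ((empty ∨ crit) ∨ (crit ∨ ready)))) = {s : some successor in {Hold, Done, Reset, Req, Err, Halt}} = {Hold, Store, Done, Reset, Err, Halt}

{Hold, Store, Done, Reset, Err, Halt}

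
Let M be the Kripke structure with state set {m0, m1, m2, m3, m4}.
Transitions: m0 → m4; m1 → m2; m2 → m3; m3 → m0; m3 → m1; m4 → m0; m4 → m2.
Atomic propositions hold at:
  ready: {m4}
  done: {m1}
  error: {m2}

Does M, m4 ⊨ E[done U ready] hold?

E[done U ready]: least fixpoint, start Z0 = Sat(ready) = {m4}, add states in Sat(done) with some successor in Z. Already a fixed point.
Sat(E[done U ready]) = {m4}
m4 ∈ Sat(E[done U ready]) = {m4}, so the formula holds at m4.

Yes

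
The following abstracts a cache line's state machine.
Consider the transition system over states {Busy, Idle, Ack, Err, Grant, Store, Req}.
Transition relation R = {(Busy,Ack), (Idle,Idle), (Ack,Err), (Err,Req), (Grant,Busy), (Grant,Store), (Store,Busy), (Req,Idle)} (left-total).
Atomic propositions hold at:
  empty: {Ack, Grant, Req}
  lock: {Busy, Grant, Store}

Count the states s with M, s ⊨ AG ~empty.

Sat(~empty) = {Busy, Idle, Err, Store}
AG ~empty: greatest fixpoint, start Z0 = {Busy, Idle, Err, Store}, keep only states in Sat with every successor in Z. Z1 = {Idle, Store}; Z2 = {Idle}; fixed.
Sat(AG ~empty) = {Idle}
|Sat(AG ~empty)| = |{Idle}| = 1.

1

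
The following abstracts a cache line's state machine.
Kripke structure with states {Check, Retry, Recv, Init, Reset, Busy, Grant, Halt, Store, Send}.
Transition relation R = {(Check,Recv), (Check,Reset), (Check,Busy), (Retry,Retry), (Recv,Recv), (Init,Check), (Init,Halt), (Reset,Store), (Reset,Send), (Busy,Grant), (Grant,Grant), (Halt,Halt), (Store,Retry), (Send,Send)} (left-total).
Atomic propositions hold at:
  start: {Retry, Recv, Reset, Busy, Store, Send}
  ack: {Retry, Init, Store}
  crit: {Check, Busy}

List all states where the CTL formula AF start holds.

AF start: least fixpoint, start Z0 = {Retry, Recv, Reset, Busy, Store, Send}, add states with every successor in Z. Z1 = {Check, Retry, Recv, Reset, Busy, Store, Send}; fixed.
Sat(AF start) = {Check, Retry, Recv, Reset, Busy, Store, Send}

{Check, Retry, Recv, Reset, Busy, Store, Send}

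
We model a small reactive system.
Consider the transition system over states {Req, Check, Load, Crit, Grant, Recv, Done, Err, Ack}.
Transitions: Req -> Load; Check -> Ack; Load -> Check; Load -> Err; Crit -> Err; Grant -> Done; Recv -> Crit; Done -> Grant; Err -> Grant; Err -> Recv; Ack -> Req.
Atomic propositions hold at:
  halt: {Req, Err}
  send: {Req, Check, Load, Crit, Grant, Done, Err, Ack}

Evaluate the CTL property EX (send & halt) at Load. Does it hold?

Sat(send & halt) = {Req, Err}
Sat(EX (send & halt)) = {s : some successor in {Req, Err}} = {Load, Crit, Ack}
Load ∈ Sat(EX (send & halt)) = {Load, Crit, Ack}, so the formula holds at Load.

Yes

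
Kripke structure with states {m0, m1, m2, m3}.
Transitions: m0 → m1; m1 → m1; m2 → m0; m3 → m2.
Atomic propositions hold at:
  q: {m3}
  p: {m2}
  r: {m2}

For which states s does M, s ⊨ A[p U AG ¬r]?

Sat(¬r) = {m0, m1, m3}
AG ¬r: greatest fixpoint, start Z0 = {m0, m1, m3}, keep only states in Sat with every successor in Z. Z1 = {m0, m1}; fixed.
Sat(AG ¬r) = {m0, m1}
A[p U AG ¬r]: least fixpoint, start Z0 = Sat(AG ¬r) = {m0, m1}, add states in Sat(p) with every successor in Z. Z1 = {m0, m1, m2}; fixed.
Sat(A[p U AG ¬r]) = {m0, m1, m2}

{m0, m1, m2}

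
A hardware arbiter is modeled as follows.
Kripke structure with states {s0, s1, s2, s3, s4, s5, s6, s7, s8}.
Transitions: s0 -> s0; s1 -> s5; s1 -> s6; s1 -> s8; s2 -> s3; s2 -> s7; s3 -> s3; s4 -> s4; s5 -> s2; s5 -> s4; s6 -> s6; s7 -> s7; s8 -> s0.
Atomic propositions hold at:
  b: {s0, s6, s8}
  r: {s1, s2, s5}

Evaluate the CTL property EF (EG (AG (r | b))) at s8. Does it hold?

Yes

Sat(r | b) = {s0, s1, s2, s5, s6, s8}
AG (r | b): greatest fixpoint, start Z0 = {s0, s1, s2, s5, s6, s8}, keep only states in Sat with every successor in Z. Z1 = {s0, s1, s6, s8}; Z2 = {s0, s6, s8}; fixed.
Sat(AG (r | b)) = {s0, s6, s8}
EG (AG (r | b)): greatest fixpoint, start Z0 = {s0, s6, s8}, keep only states in Sat with some successor in Z. Already a fixed point.
Sat(EG (AG (r | b))) = {s0, s6, s8}
EF (EG (AG (r | b))): least fixpoint, start Z0 = {s0, s6, s8}, add states with some successor in Z. Z1 = {s0, s1, s6, s8}; fixed.
Sat(EF (EG (AG (r | b)))) = {s0, s1, s6, s8}
s8 ∈ Sat(EF (EG (AG (r | b)))) = {s0, s1, s6, s8}, so the formula holds at s8.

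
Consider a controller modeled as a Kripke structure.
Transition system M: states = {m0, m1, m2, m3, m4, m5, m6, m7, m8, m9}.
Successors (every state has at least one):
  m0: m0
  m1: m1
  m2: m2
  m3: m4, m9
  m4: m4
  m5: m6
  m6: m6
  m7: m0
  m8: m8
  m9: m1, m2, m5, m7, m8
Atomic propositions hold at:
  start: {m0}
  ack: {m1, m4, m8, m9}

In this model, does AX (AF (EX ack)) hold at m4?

Sat(EX ack) = {s : some successor in {m1, m4, m8, m9}} = {m1, m3, m4, m8, m9}
AF (EX ack): least fixpoint, start Z0 = {m1, m3, m4, m8, m9}, add states with every successor in Z. Already a fixed point.
Sat(AF (EX ack)) = {m1, m3, m4, m8, m9}
Sat(AX (AF (EX ack))) = {s : every successor in {m1, m3, m4, m8, m9}} = {m1, m3, m4, m8}
m4 ∈ Sat(AX (AF (EX ack))) = {m1, m3, m4, m8}, so the formula holds at m4.

Yes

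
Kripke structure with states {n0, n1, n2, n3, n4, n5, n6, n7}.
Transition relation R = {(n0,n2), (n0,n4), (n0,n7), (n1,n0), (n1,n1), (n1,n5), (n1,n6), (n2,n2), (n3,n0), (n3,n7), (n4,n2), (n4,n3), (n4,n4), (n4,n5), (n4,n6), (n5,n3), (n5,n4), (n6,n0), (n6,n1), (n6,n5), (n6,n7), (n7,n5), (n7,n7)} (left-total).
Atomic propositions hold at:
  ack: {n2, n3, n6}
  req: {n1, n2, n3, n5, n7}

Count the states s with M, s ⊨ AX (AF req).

AF req: least fixpoint, start Z0 = {n1, n2, n3, n5, n7}, add states with every successor in Z. Already a fixed point.
Sat(AF req) = {n1, n2, n3, n5, n7}
Sat(AX (AF req)) = {s : every successor in {n1, n2, n3, n5, n7}} = {n2, n7}
|Sat(AX (AF req))| = |{n2, n7}| = 2.

2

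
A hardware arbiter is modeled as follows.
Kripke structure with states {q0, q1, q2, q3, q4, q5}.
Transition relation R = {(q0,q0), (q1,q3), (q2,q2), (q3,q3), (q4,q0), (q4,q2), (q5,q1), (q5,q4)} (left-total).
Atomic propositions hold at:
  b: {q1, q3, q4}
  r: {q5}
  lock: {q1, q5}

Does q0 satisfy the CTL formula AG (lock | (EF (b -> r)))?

Yes

Sat(b -> r) = {q0, q2, q5}
EF (b -> r): least fixpoint, start Z0 = {q0, q2, q5}, add states with some successor in Z. Z1 = {q0, q2, q4, q5}; fixed.
Sat(EF (b -> r)) = {q0, q2, q4, q5}
Sat(lock | (EF (b -> r))) = {q0, q1, q2, q4, q5}
AG (lock | (EF (b -> r))): greatest fixpoint, start Z0 = {q0, q1, q2, q4, q5}, keep only states in Sat with every successor in Z. Z1 = {q0, q2, q4, q5}; Z2 = {q0, q2, q4}; fixed.
Sat(AG (lock | (EF (b -> r)))) = {q0, q2, q4}
q0 ∈ Sat(AG (lock | (EF (b -> r)))) = {q0, q2, q4}, so the formula holds at q0.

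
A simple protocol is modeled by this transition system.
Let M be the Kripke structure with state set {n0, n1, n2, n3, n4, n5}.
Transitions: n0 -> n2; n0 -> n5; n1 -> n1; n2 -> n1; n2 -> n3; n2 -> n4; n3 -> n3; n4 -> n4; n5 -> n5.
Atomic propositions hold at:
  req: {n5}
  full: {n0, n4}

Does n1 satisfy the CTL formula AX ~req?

Yes

Sat(~req) = {n0, n1, n2, n3, n4}
Sat(AX ~req) = {s : every successor in {n0, n1, n2, n3, n4}} = {n1, n2, n3, n4}
n1 ∈ Sat(AX ~req) = {n1, n2, n3, n4}, so the formula holds at n1.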